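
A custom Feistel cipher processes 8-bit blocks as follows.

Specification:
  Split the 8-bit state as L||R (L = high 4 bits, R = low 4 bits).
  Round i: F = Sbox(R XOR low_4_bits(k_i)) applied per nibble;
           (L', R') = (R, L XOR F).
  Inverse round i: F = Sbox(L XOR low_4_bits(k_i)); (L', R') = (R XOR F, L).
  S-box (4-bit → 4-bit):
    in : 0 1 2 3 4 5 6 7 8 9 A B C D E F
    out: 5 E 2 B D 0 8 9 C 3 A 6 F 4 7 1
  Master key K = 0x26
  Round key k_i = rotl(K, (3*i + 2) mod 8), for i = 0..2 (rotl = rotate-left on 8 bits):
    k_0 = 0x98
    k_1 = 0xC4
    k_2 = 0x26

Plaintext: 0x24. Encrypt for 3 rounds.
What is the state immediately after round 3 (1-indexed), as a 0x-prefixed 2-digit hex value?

0x73

s_0 = plaintext = 0x24
s_1 = Round(s_0, k_0) = 0x4D
s_2 = Round(s_1, k_1) = 0xD7
s_3 = Round(s_2, k_2) = 0x73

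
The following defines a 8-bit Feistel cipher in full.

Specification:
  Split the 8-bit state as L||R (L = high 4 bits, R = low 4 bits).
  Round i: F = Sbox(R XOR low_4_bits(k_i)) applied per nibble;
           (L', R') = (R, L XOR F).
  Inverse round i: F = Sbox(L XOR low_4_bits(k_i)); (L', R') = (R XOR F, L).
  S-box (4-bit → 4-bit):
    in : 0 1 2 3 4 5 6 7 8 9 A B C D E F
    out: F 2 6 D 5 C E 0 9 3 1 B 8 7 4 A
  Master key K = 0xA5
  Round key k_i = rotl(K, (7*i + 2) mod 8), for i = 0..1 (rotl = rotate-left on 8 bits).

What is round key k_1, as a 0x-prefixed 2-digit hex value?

0x4B

K = 0xA5
k_0 = rotl(K, (7*0+2) mod 8) = rotl(K, 2) = 0x96
k_1 = rotl(K, (7*1+2) mod 8) = rotl(K, 1) = 0x4B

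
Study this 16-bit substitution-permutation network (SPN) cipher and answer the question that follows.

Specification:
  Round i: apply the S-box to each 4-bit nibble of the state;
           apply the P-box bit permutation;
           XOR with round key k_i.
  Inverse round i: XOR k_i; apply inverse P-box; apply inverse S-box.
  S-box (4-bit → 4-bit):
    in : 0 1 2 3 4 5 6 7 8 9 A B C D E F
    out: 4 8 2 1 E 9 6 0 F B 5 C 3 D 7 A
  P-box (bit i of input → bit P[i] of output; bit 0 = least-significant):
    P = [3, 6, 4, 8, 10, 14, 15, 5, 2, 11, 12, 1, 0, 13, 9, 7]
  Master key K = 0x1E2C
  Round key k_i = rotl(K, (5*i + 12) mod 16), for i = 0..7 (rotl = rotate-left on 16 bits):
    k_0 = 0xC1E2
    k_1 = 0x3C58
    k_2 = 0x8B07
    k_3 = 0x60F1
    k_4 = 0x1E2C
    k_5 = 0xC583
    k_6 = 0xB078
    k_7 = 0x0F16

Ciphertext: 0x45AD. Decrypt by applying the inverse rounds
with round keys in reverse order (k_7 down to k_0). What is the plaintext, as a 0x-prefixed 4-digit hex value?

0x0A44

s_0 = ciphertext = 0x45AD
s_1 = InvRound(s_0, k_7) = 0xDFFA
s_2 = InvRound(s_1, k_6) = 0x4FC1
s_3 = InvRound(s_2, k_5) = 0x0F02
s_4 = InvRound(s_3, k_4) = 0x7D15
s_5 = InvRound(s_4, k_3) = 0x1E5F
s_6 = InvRound(s_5, k_2) = 0x70A8
s_7 = InvRound(s_6, k_1) = 0x1296
s_8 = InvRound(s_7, k_0) = 0x0A44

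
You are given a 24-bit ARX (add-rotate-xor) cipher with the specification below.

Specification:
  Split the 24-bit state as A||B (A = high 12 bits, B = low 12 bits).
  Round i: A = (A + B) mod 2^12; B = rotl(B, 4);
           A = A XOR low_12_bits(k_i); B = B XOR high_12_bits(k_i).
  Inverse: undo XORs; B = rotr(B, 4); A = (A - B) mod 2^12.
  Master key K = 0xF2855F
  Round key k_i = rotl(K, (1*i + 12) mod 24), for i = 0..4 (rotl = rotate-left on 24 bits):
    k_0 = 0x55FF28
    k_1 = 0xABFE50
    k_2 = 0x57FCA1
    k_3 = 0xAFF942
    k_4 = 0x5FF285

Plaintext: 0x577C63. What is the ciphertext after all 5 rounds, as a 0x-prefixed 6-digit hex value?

0x8E69DE

s_0 = plaintext = 0x577C63
s_1 = Round(s_0, k_0) = 0xEF2363
s_2 = Round(s_1, k_1) = 0xC05C8C
s_3 = Round(s_2, k_2) = 0x430DB3
s_4 = Round(s_3, k_3) = 0x8A11C2
s_5 = Round(s_4, k_4) = 0x8E69DE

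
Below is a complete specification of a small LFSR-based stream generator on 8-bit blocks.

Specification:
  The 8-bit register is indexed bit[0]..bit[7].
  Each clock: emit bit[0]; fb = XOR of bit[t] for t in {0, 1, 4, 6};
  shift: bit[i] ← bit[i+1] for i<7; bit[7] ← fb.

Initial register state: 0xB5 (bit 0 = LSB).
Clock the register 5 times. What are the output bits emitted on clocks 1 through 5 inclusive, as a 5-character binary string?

10101

reg_0 = 0xB5
clock 1: out=1, reg = 0x5A
clock 2: out=0, reg = 0xAD
clock 3: out=1, reg = 0xD6
clock 4: out=0, reg = 0xEB
clock 5: out=1, reg = 0xF5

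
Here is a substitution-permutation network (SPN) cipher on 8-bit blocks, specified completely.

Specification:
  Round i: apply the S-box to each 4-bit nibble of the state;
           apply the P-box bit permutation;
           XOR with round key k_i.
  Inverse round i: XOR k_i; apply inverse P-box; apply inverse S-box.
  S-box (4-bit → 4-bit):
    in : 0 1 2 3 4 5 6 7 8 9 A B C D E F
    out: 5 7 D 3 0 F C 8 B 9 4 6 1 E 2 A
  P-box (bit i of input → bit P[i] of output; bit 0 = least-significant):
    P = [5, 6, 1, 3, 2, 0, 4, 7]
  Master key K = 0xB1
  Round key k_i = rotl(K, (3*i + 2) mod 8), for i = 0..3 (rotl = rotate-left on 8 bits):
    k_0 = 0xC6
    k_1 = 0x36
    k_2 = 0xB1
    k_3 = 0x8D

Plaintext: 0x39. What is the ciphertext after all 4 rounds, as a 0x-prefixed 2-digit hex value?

s_0 = plaintext = 0x39
s_1 = Round(s_0, k_0) = 0xEB
s_2 = Round(s_1, k_1) = 0x75
s_3 = Round(s_2, k_2) = 0x5B
s_4 = Round(s_3, k_3) = 0x5A

0x5A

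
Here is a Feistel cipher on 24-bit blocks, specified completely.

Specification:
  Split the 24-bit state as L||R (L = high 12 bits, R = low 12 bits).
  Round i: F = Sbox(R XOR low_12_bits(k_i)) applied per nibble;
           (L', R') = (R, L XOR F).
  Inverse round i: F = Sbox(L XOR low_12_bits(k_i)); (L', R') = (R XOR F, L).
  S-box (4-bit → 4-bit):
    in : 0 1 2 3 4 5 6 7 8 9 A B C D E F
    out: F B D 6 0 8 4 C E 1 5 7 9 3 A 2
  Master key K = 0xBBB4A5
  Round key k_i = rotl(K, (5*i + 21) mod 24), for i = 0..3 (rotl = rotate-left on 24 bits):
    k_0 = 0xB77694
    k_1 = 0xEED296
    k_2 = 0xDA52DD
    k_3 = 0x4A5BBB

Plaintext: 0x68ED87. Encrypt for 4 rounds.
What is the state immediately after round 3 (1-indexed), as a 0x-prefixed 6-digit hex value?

0xBDD0C7

s_0 = plaintext = 0x68ED87
s_1 = Round(s_0, k_0) = 0xD87138
s_2 = Round(s_1, k_1) = 0x138BDD
s_3 = Round(s_2, k_2) = 0xBDD0C7
s_4 = Round(s_3, k_3) = 0x0C7C14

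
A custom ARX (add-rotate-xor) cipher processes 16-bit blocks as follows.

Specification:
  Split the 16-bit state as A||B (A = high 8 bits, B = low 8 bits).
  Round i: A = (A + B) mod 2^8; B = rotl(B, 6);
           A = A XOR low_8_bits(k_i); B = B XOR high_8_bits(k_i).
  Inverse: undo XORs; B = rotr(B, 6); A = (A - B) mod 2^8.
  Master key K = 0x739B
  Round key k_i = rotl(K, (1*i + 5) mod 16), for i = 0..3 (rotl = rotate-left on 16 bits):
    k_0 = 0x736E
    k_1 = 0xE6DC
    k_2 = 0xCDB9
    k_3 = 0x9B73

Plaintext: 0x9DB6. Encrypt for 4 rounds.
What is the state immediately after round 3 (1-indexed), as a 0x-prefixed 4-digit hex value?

s_0 = plaintext = 0x9DB6
s_1 = Round(s_0, k_0) = 0x3DDE
s_2 = Round(s_1, k_1) = 0xC751
s_3 = Round(s_2, k_2) = 0xA199
s_4 = Round(s_3, k_3) = 0x49FD

0xA199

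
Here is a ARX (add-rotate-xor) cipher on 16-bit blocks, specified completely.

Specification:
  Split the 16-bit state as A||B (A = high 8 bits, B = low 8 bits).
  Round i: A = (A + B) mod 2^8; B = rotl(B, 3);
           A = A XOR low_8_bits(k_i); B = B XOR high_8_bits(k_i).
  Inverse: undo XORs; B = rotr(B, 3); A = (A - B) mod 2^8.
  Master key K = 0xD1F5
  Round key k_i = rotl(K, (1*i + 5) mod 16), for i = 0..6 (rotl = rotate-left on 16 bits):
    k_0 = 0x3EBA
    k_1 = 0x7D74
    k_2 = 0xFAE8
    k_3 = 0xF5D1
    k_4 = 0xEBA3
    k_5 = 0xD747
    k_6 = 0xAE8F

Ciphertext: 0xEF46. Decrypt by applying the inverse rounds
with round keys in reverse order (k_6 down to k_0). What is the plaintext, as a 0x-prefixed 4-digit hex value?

0xA275

s_0 = ciphertext = 0xEF46
s_1 = InvRound(s_0, k_6) = 0x431D
s_2 = InvRound(s_1, k_5) = 0xAB59
s_3 = InvRound(s_2, k_4) = 0xB256
s_4 = InvRound(s_3, k_3) = 0xEF74
s_5 = InvRound(s_4, k_2) = 0x36D1
s_6 = InvRound(s_5, k_1) = 0xAD95
s_7 = InvRound(s_6, k_0) = 0xA275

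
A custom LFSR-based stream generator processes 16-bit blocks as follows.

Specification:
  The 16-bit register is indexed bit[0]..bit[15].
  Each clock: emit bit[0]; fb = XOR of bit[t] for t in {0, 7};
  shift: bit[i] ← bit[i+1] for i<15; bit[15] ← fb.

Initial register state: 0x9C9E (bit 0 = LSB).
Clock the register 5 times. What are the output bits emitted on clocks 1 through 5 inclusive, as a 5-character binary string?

reg_0 = 0x9C9E
clock 1: out=0, reg = 0xCE4F
clock 2: out=1, reg = 0xE727
clock 3: out=1, reg = 0xF393
clock 4: out=1, reg = 0x79C9
clock 5: out=1, reg = 0x3CE4

01111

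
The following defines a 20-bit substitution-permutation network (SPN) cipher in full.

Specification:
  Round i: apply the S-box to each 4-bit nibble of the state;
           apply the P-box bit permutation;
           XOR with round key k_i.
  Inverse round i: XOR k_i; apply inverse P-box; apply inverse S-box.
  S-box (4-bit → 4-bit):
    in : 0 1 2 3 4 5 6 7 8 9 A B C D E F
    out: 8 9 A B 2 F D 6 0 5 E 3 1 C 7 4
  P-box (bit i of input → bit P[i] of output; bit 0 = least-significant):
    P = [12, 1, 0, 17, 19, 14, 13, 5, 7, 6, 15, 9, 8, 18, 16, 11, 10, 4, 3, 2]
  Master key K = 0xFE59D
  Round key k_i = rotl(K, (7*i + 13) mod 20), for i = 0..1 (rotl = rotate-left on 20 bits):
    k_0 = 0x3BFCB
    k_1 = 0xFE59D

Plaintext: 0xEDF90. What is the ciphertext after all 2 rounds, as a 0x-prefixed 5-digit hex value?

s_0 = plaintext = 0xEDF90
s_1 = Round(s_0, k_0) = 0x813D3
s_2 = Round(s_1, k_1) = 0xDDE7F

0xDDE7F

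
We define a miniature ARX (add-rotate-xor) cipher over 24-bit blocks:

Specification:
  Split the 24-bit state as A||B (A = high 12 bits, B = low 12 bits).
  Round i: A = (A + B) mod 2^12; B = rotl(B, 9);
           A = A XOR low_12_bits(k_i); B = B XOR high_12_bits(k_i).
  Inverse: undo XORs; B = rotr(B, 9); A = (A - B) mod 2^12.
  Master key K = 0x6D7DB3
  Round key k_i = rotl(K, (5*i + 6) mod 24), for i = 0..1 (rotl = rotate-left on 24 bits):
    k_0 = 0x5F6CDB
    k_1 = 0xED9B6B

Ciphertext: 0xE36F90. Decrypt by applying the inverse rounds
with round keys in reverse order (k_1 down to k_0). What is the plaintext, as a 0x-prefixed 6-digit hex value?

0x9D7DF7

s_0 = ciphertext = 0xE36F90
s_1 = InvRound(s_0, k_1) = 0xB15A48
s_2 = InvRound(s_1, k_0) = 0x9D7DF7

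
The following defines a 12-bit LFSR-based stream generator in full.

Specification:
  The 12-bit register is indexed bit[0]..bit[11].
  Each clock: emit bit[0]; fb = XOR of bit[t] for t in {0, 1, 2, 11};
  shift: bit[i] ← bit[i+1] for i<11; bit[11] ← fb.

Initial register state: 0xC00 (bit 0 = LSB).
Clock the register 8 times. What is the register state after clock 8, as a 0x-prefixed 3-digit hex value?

reg_0 = 0xC00
clock 1: out=0, reg = 0xE00
clock 2: out=0, reg = 0xF00
clock 3: out=0, reg = 0xF80
clock 4: out=0, reg = 0xFC0
clock 5: out=0, reg = 0xFE0
clock 6: out=0, reg = 0xFF0
clock 7: out=0, reg = 0xFF8
clock 8: out=0, reg = 0xFFC

0xFFC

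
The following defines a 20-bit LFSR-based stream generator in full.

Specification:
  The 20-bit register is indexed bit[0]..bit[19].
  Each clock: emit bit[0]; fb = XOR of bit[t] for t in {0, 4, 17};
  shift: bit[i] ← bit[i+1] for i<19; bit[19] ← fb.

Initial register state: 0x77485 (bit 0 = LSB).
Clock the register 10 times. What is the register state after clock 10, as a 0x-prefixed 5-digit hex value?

0x8F9DD

reg_0 = 0x77485
clock 1: out=1, reg = 0x3BA42
clock 2: out=0, reg = 0x9DD21
clock 3: out=1, reg = 0xCEE90
clock 4: out=0, reg = 0xE7748
clock 5: out=0, reg = 0xF3BA4
clock 6: out=0, reg = 0xF9DD2
clock 7: out=0, reg = 0x7CEE9
clock 8: out=1, reg = 0x3E774
clock 9: out=0, reg = 0x1F3BA
clock 10: out=0, reg = 0x8F9DD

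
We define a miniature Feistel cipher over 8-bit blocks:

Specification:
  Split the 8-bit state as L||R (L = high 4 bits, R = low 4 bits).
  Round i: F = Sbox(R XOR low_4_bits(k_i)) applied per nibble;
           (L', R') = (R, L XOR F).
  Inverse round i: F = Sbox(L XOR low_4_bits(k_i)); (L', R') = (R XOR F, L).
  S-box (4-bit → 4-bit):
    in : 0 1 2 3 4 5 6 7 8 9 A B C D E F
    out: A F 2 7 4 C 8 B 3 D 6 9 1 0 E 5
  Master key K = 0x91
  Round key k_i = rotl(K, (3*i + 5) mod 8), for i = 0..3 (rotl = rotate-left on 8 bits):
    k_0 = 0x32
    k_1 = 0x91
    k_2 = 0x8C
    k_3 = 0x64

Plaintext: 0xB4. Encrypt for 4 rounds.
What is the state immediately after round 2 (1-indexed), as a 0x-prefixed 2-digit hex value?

0x36

s_0 = plaintext = 0xB4
s_1 = Round(s_0, k_0) = 0x43
s_2 = Round(s_1, k_1) = 0x36
s_3 = Round(s_2, k_2) = 0x65
s_4 = Round(s_3, k_3) = 0x59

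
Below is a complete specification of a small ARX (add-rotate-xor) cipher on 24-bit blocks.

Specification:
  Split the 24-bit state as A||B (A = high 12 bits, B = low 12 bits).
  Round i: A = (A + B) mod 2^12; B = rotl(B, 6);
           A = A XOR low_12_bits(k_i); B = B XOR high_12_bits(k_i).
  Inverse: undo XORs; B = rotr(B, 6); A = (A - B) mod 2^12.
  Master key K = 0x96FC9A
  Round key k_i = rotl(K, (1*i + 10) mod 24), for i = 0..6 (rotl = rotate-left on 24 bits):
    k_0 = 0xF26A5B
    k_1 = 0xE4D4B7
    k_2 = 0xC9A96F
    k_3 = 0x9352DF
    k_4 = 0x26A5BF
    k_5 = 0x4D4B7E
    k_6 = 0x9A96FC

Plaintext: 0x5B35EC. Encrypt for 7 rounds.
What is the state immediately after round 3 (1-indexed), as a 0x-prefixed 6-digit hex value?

0xA30BD2

s_0 = plaintext = 0x5B35EC
s_1 = Round(s_0, k_0) = 0x1C4431
s_2 = Round(s_1, k_1) = 0x14221D
s_3 = Round(s_2, k_2) = 0xA30BD2
s_4 = Round(s_3, k_3) = 0x4DDD9A
s_5 = Round(s_4, k_4) = 0x7C84DC
s_6 = Round(s_5, k_5) = 0x7DA3C7
s_7 = Round(s_6, k_6) = 0xD5D866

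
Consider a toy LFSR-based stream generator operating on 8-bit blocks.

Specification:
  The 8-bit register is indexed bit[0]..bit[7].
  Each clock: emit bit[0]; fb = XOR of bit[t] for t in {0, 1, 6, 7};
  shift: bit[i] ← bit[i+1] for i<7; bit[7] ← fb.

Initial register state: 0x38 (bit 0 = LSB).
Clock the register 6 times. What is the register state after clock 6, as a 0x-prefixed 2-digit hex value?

0x30

reg_0 = 0x38
clock 1: out=0, reg = 0x1C
clock 2: out=0, reg = 0x0E
clock 3: out=0, reg = 0x87
clock 4: out=1, reg = 0xC3
clock 5: out=1, reg = 0x61
clock 6: out=1, reg = 0x30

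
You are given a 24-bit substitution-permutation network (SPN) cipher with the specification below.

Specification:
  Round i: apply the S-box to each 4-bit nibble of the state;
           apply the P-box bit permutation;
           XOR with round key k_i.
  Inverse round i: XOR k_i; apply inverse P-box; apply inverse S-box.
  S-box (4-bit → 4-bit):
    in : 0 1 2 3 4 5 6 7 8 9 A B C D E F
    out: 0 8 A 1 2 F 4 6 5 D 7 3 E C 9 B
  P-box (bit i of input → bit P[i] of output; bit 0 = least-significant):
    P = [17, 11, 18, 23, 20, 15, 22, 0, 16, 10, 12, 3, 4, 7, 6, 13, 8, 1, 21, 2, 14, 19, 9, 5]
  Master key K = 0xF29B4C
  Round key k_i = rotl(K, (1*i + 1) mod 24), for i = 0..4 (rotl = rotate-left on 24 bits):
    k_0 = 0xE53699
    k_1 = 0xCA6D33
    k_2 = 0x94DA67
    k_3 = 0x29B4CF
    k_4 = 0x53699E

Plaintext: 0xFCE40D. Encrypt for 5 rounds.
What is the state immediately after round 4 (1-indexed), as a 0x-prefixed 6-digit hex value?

s_0 = plaintext = 0xFCE40D
s_1 = Round(s_0, k_0) = 0x4952AF
s_2 = Round(s_1, k_1) = 0x30C0EF
s_3 = Round(s_2, k_2) = 0x06B2A6
s_4 = Round(s_3, k_3) = 0x5D3057
s_5 = Round(s_4, k_4) = 0x2FA3AB

0x5D3057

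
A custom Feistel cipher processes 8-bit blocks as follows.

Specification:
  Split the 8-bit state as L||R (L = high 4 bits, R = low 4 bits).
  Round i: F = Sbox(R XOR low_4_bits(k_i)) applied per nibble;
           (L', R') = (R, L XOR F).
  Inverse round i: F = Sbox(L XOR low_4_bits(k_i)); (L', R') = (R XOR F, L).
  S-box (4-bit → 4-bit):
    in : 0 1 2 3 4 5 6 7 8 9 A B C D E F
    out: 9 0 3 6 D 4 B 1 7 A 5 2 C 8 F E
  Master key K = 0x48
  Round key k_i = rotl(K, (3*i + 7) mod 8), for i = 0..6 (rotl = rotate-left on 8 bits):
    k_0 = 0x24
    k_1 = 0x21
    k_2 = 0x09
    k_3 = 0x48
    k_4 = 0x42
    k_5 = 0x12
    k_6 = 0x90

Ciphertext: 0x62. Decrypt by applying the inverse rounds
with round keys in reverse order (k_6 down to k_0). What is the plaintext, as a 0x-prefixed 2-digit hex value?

s_0 = ciphertext = 0x62
s_1 = InvRound(s_0, k_6) = 0x96
s_2 = InvRound(s_1, k_5) = 0x49
s_3 = InvRound(s_2, k_4) = 0x24
s_4 = InvRound(s_3, k_3) = 0x12
s_5 = InvRound(s_4, k_2) = 0x51
s_6 = InvRound(s_5, k_1) = 0xC5
s_7 = InvRound(s_6, k_0) = 0x2C

0x2C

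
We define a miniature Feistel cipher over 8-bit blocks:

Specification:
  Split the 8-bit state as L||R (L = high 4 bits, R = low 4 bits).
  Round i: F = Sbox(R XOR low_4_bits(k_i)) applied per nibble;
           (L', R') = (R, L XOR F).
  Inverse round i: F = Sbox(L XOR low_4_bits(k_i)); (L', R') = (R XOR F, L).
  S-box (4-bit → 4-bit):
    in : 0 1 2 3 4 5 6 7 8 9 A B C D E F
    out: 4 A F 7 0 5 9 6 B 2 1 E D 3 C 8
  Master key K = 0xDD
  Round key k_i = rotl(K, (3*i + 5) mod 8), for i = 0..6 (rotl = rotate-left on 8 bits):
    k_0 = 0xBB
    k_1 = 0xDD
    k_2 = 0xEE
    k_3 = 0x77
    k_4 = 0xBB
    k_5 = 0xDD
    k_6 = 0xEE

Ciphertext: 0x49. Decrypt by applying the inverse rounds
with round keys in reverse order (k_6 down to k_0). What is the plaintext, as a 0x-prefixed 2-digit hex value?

s_0 = ciphertext = 0x49
s_1 = InvRound(s_0, k_6) = 0x84
s_2 = InvRound(s_1, k_5) = 0x18
s_3 = InvRound(s_2, k_4) = 0x91
s_4 = InvRound(s_3, k_3) = 0xD9
s_5 = InvRound(s_4, k_2) = 0xED
s_6 = InvRound(s_5, k_1) = 0xAE
s_7 = InvRound(s_6, k_0) = 0x4A

0x4A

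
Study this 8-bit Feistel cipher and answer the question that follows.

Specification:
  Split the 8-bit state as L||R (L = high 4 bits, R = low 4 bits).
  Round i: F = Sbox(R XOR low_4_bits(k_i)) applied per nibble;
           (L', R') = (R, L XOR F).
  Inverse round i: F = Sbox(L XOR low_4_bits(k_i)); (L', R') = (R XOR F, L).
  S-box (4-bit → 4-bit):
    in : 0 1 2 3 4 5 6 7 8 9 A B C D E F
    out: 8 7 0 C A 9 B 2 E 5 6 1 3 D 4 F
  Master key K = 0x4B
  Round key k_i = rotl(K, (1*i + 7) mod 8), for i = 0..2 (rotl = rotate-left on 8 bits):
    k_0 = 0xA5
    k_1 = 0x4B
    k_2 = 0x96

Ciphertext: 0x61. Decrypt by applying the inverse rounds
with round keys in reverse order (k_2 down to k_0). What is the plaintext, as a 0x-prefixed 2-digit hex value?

s_0 = ciphertext = 0x61
s_1 = InvRound(s_0, k_2) = 0x96
s_2 = InvRound(s_1, k_1) = 0x69
s_3 = InvRound(s_2, k_0) = 0x56

0x56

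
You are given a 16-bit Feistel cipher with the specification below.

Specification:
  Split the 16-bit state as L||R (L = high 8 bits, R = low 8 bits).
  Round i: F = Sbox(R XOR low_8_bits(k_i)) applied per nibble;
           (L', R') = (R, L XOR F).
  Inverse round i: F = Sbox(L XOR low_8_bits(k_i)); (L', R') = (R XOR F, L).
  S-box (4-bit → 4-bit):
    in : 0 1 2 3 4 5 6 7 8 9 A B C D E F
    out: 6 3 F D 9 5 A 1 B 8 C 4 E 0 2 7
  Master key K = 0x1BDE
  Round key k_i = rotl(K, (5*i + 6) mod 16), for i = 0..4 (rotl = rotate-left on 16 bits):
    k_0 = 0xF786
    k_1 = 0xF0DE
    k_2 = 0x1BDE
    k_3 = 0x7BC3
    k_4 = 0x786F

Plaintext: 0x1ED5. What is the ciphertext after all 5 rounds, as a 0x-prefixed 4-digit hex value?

s_0 = plaintext = 0x1ED5
s_1 = Round(s_0, k_0) = 0xD543
s_2 = Round(s_1, k_1) = 0x4355
s_3 = Round(s_2, k_2) = 0x55F7
s_4 = Round(s_3, k_3) = 0xF78C
s_5 = Round(s_4, k_4) = 0x8CDA

0x8CDA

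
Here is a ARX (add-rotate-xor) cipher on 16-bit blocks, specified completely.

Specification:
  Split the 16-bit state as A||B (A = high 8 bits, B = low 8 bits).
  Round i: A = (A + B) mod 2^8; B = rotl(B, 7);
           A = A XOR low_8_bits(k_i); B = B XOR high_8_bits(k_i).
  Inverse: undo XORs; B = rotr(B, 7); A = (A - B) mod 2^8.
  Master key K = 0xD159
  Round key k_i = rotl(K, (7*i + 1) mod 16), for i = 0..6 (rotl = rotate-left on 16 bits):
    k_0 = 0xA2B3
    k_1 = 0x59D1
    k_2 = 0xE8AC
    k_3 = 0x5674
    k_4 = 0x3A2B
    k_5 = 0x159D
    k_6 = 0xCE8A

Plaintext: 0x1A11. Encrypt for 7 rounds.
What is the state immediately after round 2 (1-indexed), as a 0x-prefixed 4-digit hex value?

s_0 = plaintext = 0x1A11
s_1 = Round(s_0, k_0) = 0x982A
s_2 = Round(s_1, k_1) = 0x134C
s_3 = Round(s_2, k_2) = 0xF3CE
s_4 = Round(s_3, k_3) = 0xB531
s_5 = Round(s_4, k_4) = 0xCDA2
s_6 = Round(s_5, k_5) = 0xF244
s_7 = Round(s_6, k_6) = 0xBCEC

0x134C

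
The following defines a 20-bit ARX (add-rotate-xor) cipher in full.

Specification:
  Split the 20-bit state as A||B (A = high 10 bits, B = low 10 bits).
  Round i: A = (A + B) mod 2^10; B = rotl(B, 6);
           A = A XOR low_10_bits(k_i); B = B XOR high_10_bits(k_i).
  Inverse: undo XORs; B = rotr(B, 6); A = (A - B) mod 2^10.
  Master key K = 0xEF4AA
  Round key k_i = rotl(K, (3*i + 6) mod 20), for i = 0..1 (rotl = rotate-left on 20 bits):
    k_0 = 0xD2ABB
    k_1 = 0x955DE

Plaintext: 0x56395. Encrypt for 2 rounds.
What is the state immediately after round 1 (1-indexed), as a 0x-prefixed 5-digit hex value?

s_0 = plaintext = 0x56395
s_1 = Round(s_0, k_0) = 0x95A33
s_2 = Round(s_1, k_1) = 0x55EB6

0x95A33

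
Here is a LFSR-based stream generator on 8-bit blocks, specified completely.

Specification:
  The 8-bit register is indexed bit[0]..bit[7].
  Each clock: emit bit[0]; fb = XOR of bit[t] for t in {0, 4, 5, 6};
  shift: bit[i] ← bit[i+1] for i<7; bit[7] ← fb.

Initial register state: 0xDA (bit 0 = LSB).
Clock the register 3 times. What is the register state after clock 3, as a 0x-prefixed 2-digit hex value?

0x5B

reg_0 = 0xDA
clock 1: out=0, reg = 0x6D
clock 2: out=1, reg = 0xB6
clock 3: out=0, reg = 0x5B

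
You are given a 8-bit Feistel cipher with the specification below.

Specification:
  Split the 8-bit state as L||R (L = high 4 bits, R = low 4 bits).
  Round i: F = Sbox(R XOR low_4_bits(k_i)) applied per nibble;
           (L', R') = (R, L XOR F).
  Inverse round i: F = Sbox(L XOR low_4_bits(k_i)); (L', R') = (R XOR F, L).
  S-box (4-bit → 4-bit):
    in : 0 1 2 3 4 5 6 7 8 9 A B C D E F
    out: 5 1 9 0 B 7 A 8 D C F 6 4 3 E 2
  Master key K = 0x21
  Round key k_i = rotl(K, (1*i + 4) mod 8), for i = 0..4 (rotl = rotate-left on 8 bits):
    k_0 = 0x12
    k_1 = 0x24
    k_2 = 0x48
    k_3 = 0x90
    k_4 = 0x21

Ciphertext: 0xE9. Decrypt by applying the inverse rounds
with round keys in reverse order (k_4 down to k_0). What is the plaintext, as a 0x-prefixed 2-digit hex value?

0x97

s_0 = ciphertext = 0xE9
s_1 = InvRound(s_0, k_4) = 0xBE
s_2 = InvRound(s_1, k_3) = 0x8B
s_3 = InvRound(s_2, k_2) = 0xE8
s_4 = InvRound(s_3, k_1) = 0x7E
s_5 = InvRound(s_4, k_0) = 0x97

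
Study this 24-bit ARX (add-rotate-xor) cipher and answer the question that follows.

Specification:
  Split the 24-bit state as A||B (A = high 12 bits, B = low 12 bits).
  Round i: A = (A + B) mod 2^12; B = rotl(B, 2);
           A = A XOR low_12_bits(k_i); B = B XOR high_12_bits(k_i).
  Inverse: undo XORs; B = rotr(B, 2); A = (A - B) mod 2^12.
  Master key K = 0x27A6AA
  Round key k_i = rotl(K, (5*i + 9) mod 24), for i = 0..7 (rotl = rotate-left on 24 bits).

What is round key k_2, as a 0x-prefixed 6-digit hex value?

K = 0x27A6AA
k_0 = rotl(K, (5*0+9) mod 24) = rotl(K, 9) = 0x4D544F
k_1 = rotl(K, (5*1+9) mod 24) = rotl(K, 14) = 0xAA89E9
k_2 = rotl(K, (5*2+9) mod 24) = rotl(K, 19) = 0x513D35

0x513D35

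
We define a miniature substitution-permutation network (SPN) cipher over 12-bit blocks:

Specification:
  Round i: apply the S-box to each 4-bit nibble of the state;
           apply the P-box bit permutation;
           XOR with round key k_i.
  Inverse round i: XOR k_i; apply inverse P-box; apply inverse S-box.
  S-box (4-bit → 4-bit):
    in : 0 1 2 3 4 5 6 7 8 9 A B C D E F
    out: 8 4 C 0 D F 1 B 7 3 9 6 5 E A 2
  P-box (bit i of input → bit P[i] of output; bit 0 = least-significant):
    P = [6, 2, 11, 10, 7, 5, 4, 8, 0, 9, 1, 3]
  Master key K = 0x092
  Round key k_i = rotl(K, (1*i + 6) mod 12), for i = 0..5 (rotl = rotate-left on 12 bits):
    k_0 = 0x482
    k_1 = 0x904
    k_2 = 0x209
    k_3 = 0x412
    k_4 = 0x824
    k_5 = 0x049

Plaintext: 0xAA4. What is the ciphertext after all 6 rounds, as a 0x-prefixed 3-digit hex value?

0x8F7

s_0 = plaintext = 0xAA4
s_1 = Round(s_0, k_0) = 0x94B
s_2 = Round(s_1, k_1) = 0x291
s_3 = Round(s_2, k_2) = 0xAA3
s_4 = Round(s_3, k_3) = 0x59B
s_5 = Round(s_4, k_4) = 0x28B
s_6 = Round(s_5, k_5) = 0x8F7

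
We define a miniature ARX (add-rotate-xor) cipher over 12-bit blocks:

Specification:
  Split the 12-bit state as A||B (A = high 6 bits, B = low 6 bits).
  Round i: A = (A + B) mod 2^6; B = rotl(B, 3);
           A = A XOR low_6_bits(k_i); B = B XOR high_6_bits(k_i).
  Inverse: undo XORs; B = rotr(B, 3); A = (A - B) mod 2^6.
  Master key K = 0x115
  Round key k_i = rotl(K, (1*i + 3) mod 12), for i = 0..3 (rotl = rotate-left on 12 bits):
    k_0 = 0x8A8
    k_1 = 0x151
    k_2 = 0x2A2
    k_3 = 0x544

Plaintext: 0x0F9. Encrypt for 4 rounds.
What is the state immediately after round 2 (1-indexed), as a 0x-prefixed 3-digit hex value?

s_0 = plaintext = 0x0F9
s_1 = Round(s_0, k_0) = 0x52D
s_2 = Round(s_1, k_1) = 0x428
s_3 = Round(s_2, k_2) = 0x68F
s_4 = Round(s_3, k_3) = 0xB6C

0x428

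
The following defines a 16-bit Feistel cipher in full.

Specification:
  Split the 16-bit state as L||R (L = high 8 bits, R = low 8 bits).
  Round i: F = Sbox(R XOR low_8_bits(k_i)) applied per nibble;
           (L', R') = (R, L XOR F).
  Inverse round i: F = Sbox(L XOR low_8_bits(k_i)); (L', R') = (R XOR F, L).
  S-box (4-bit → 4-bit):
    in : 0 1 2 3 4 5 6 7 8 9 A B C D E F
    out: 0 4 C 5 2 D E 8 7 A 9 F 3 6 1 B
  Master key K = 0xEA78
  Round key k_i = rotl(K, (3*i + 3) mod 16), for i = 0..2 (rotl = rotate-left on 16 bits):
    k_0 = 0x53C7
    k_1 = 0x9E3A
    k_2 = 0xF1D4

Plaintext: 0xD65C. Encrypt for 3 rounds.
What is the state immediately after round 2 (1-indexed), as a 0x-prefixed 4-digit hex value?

s_0 = plaintext = 0xD65C
s_1 = Round(s_0, k_0) = 0x5C79
s_2 = Round(s_1, k_1) = 0x7979
s_3 = Round(s_2, k_2) = 0x79EF

0x7979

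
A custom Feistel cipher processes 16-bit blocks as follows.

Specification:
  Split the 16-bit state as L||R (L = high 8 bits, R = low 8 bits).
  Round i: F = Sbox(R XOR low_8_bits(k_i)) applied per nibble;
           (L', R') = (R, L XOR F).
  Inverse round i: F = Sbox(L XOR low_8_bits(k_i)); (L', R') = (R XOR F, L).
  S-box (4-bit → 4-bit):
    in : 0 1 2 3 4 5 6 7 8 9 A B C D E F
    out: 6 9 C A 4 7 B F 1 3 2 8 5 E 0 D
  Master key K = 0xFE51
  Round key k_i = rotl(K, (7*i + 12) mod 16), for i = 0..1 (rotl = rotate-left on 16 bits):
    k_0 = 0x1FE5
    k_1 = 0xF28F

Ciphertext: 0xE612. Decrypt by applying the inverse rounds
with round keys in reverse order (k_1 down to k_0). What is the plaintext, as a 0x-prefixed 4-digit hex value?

s_0 = ciphertext = 0xE612
s_1 = InvRound(s_0, k_1) = 0xA1E6
s_2 = InvRound(s_1, k_0) = 0xA2A1

0xA2A1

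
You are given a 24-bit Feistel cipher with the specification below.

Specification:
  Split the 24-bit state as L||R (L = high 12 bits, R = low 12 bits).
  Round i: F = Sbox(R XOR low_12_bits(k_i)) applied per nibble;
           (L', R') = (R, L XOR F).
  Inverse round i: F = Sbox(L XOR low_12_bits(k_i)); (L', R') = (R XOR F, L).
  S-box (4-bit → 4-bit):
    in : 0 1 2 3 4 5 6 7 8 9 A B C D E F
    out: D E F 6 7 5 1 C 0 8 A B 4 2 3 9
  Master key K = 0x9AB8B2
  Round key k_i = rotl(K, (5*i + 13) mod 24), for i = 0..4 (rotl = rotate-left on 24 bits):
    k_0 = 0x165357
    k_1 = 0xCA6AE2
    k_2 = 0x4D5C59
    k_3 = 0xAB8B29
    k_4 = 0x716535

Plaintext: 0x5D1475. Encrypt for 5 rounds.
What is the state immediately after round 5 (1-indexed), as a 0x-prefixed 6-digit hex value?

0xCDD20E

s_0 = plaintext = 0x5D1475
s_1 = Round(s_0, k_0) = 0x47592E
s_2 = Round(s_1, k_1) = 0x92E231
s_3 = Round(s_2, k_2) = 0x231A3E
s_4 = Round(s_3, k_3) = 0xA3ECDD
s_5 = Round(s_4, k_4) = 0xCDD20E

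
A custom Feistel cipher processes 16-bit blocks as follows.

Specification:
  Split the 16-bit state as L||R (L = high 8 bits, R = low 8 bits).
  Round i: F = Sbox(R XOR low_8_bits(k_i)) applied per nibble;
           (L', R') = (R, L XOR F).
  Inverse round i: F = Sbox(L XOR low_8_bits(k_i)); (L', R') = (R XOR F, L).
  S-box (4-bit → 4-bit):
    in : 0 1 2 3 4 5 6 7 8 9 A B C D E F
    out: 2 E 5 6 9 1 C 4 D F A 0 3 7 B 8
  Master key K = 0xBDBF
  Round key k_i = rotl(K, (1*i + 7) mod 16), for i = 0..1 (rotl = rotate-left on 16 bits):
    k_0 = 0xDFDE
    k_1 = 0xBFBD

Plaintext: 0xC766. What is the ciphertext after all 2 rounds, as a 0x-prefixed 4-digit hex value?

s_0 = plaintext = 0xC766
s_1 = Round(s_0, k_0) = 0x66CA
s_2 = Round(s_1, k_1) = 0xCA22

0xCA22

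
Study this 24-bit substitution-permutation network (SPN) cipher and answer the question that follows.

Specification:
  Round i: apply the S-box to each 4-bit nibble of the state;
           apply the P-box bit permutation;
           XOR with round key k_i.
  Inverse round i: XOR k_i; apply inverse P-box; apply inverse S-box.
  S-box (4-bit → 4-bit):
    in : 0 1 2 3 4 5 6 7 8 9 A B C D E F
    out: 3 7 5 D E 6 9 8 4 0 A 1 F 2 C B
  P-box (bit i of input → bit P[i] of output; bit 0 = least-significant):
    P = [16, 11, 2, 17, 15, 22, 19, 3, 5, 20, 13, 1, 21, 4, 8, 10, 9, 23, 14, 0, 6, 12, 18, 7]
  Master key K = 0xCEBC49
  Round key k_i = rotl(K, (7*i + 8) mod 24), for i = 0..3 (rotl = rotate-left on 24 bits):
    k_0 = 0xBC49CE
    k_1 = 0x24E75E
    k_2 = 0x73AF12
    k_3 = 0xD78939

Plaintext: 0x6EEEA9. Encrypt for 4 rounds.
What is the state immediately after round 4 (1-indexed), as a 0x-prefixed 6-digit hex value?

s_0 = plaintext = 0x6EEEA9
s_1 = Round(s_0, k_0) = 0xFC2C05
s_2 = Round(s_1, k_1) = 0xD41CB9
s_3 = Round(s_2, k_2) = 0xC35E21
s_4 = Round(s_3, k_3) = 0xDA72EE

0xDA72EE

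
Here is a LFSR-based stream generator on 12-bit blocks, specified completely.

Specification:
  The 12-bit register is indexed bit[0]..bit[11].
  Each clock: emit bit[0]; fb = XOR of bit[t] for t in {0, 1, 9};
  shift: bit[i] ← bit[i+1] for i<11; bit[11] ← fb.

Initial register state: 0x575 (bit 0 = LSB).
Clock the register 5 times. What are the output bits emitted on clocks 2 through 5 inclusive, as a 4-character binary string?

0101

reg_0 = 0x575
clock 1: out=1, reg = 0xABA
clock 2: out=0, reg = 0x55D
clock 3: out=1, reg = 0xAAE
clock 4: out=0, reg = 0x557
clock 5: out=1, reg = 0x2AB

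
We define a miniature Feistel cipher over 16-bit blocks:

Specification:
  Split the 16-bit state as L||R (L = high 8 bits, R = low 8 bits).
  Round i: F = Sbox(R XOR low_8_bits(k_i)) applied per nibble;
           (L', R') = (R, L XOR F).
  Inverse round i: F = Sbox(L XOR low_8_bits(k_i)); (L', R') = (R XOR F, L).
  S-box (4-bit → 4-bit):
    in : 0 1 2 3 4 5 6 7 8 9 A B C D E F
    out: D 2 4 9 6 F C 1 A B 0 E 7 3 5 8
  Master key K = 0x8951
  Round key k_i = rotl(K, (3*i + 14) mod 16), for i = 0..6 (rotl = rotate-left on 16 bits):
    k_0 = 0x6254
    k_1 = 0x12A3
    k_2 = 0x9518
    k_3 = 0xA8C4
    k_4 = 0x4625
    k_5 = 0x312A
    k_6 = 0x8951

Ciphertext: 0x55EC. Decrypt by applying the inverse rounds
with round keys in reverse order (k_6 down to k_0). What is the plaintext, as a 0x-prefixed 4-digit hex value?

0xDC02

s_0 = ciphertext = 0x55EC
s_1 = InvRound(s_0, k_6) = 0x3A55
s_2 = InvRound(s_1, k_5) = 0x783A
s_3 = InvRound(s_2, k_4) = 0xC978
s_4 = InvRound(s_3, k_3) = 0xABC9
s_5 = InvRound(s_4, k_2) = 0x20AB
s_6 = InvRound(s_5, k_1) = 0x0220
s_7 = InvRound(s_6, k_0) = 0xDC02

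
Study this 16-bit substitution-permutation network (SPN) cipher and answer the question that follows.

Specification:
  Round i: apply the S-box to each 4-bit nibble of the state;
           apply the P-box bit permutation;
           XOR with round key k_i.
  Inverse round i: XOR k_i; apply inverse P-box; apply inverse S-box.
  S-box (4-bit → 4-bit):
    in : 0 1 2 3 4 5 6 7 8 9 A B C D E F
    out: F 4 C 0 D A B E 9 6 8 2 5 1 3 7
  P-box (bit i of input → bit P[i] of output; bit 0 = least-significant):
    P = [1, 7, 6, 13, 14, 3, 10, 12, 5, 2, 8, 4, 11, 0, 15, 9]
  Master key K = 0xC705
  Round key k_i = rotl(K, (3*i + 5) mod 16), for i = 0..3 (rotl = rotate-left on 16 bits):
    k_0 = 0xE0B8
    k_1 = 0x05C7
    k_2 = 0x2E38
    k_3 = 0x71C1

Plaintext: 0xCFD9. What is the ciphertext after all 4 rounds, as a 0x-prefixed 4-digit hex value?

s_0 = plaintext = 0xCFD9
s_1 = Round(s_0, k_0) = 0x295C
s_2 = Round(s_1, k_1) = 0x9689
s_3 = Round(s_2, k_2) = 0xFECD
s_4 = Round(s_3, k_3) = 0xBDE6

0xBDE6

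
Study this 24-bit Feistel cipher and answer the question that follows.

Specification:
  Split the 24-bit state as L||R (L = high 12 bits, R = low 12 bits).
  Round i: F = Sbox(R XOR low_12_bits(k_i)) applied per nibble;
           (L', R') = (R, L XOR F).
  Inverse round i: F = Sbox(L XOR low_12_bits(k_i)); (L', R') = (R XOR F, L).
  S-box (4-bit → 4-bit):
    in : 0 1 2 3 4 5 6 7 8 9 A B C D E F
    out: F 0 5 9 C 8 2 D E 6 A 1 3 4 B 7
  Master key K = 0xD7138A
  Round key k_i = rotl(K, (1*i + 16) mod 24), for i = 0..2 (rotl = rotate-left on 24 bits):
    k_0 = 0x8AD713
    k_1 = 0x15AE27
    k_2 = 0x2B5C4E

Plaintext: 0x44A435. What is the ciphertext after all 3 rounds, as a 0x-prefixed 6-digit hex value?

s_0 = plaintext = 0x44A435
s_1 = Round(s_0, k_0) = 0x435D18
s_2 = Round(s_1, k_1) = 0xD18DA2
s_3 = Round(s_2, k_2) = 0xDA2DAB

0xDA2DAB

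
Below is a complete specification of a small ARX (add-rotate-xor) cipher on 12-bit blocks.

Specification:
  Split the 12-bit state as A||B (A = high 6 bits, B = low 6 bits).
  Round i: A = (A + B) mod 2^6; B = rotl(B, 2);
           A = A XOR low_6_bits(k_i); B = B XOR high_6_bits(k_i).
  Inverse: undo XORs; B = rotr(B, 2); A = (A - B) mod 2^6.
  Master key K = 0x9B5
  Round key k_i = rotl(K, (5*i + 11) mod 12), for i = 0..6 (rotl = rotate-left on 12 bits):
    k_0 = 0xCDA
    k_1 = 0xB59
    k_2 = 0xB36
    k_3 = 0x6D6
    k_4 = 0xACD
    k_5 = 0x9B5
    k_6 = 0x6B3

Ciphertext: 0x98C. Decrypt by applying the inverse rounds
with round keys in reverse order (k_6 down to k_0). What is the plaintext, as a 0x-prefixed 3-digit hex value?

s_0 = ciphertext = 0x98C
s_1 = InvRound(s_0, k_6) = 0xC25
s_2 = InvRound(s_1, k_5) = 0x570
s_3 = InvRound(s_2, k_4) = 0x8B6
s_4 = InvRound(s_3, k_3) = 0x65B
s_5 = InvRound(s_4, k_2) = 0xCBD
s_6 = InvRound(s_5, k_1) = 0x9C4
s_7 = InvRound(s_6, k_0) = 0x03D

0x03D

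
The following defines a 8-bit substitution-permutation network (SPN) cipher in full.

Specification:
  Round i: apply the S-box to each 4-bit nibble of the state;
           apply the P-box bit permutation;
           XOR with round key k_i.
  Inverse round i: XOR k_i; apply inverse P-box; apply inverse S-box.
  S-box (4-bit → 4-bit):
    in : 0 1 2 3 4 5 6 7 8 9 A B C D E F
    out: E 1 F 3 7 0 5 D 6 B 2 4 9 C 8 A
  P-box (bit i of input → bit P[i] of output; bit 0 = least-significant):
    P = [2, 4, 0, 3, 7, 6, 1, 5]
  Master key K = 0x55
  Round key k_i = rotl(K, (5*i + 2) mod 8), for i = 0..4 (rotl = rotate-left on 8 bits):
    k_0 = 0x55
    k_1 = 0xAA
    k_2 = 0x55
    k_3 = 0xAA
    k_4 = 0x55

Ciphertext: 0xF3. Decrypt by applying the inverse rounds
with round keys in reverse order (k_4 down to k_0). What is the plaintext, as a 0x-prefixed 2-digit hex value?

s_0 = ciphertext = 0xF3
s_1 = InvRound(s_0, k_4) = 0x71
s_2 = InvRound(s_1, k_3) = 0x40
s_3 = InvRound(s_2, k_2) = 0x54
s_4 = InvRound(s_3, k_1) = 0x29
s_5 = InvRound(s_4, k_0) = 0xF9

0xF9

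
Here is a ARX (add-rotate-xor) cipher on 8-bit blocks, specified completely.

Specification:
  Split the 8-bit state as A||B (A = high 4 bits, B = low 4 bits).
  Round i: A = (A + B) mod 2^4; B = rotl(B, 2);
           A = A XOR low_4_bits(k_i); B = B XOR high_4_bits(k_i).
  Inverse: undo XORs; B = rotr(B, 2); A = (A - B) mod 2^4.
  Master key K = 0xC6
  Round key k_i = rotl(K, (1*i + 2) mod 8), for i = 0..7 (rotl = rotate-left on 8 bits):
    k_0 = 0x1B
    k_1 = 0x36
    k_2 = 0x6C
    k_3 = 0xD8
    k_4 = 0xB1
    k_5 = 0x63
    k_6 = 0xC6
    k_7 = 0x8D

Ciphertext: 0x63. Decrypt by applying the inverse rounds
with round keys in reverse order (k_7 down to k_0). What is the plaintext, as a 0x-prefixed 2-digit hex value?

0xA3

s_0 = ciphertext = 0x63
s_1 = InvRound(s_0, k_7) = 0xDE
s_2 = InvRound(s_1, k_6) = 0x38
s_3 = InvRound(s_2, k_5) = 0x5B
s_4 = InvRound(s_3, k_4) = 0x40
s_5 = InvRound(s_4, k_3) = 0x57
s_6 = InvRound(s_5, k_2) = 0x54
s_7 = InvRound(s_6, k_1) = 0x6D
s_8 = InvRound(s_7, k_0) = 0xA3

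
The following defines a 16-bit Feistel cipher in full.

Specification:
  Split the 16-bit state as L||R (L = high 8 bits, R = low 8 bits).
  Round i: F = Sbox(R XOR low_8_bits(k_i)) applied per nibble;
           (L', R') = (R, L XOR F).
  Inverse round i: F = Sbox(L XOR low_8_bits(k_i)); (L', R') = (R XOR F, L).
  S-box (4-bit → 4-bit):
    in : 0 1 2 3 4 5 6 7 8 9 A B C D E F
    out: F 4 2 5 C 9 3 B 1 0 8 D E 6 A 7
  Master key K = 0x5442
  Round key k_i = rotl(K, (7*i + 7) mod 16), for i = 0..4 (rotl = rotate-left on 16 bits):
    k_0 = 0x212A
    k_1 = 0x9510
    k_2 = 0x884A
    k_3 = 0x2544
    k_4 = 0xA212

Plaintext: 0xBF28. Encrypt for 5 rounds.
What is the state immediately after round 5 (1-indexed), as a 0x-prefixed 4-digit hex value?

s_0 = plaintext = 0xBF28
s_1 = Round(s_0, k_0) = 0x284D
s_2 = Round(s_1, k_1) = 0x4DBE
s_3 = Round(s_2, k_2) = 0xBE31
s_4 = Round(s_3, k_3) = 0x3107
s_5 = Round(s_4, k_4) = 0x0778

0x0778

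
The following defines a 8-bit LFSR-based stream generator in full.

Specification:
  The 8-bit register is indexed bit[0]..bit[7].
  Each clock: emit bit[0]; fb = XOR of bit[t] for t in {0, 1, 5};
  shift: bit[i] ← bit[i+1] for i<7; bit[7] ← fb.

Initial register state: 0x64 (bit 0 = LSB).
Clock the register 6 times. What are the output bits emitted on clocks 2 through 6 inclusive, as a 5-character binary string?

01001

reg_0 = 0x64
clock 1: out=0, reg = 0xB2
clock 2: out=0, reg = 0x59
clock 3: out=1, reg = 0xAC
clock 4: out=0, reg = 0xD6
clock 5: out=0, reg = 0xEB
clock 6: out=1, reg = 0xF5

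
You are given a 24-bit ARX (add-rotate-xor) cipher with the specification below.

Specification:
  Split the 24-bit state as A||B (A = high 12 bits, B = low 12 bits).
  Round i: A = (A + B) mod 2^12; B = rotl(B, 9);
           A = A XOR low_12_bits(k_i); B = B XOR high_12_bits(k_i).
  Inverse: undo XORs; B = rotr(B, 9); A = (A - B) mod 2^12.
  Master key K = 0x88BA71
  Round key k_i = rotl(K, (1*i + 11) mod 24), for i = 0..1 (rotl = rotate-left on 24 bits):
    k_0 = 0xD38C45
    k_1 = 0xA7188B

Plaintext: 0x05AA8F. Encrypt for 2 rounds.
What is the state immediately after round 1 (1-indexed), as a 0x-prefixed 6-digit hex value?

s_0 = plaintext = 0x05AA8F
s_1 = Round(s_0, k_0) = 0x6AC269
s_2 = Round(s_1, k_1) = 0x19E83C

0x6AC269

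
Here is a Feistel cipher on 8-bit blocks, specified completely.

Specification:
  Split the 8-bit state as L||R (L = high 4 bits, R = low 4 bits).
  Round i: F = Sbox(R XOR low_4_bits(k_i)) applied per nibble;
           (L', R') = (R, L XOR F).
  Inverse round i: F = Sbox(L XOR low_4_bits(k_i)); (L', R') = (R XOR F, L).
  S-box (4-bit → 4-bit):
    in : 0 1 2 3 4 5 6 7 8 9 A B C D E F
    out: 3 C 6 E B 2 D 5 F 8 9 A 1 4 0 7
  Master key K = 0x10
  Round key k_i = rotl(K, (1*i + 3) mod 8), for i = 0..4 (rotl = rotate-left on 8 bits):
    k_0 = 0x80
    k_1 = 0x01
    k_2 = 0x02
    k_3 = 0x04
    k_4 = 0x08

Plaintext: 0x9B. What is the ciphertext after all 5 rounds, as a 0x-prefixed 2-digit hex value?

s_0 = plaintext = 0x9B
s_1 = Round(s_0, k_0) = 0xB3
s_2 = Round(s_1, k_1) = 0x3D
s_3 = Round(s_2, k_2) = 0xD4
s_4 = Round(s_3, k_3) = 0x4E
s_5 = Round(s_4, k_4) = 0xE9

0xE9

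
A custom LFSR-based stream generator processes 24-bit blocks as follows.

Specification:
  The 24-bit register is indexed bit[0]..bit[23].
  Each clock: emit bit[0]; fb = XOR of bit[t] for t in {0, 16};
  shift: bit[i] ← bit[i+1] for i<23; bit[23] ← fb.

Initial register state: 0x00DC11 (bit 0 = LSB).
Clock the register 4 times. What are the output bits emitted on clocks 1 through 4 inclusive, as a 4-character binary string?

reg_0 = 0x00DC11
clock 1: out=1, reg = 0x806E08
clock 2: out=0, reg = 0x403704
clock 3: out=0, reg = 0x201B82
clock 4: out=0, reg = 0x100DC1

1000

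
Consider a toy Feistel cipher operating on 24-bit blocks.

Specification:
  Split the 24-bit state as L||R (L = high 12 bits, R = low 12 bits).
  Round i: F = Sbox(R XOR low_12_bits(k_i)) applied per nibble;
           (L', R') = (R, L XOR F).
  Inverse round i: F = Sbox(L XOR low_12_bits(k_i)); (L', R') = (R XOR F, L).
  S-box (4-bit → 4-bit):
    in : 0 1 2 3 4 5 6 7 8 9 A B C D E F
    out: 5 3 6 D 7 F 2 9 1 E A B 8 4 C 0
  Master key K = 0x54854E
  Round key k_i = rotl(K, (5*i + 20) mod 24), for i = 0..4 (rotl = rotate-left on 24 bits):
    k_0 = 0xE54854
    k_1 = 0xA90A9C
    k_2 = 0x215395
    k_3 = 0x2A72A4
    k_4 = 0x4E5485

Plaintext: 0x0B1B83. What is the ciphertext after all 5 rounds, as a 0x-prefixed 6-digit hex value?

s_0 = plaintext = 0x0B1B83
s_1 = Round(s_0, k_0) = 0xB83DF8
s_2 = Round(s_1, k_1) = 0xDF82A4
s_3 = Round(s_2, k_2) = 0x2A4E2B
s_4 = Round(s_3, k_3) = 0xE2BAB4
s_5 = Round(s_4, k_4) = 0xAB42F8

0xAB42F8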